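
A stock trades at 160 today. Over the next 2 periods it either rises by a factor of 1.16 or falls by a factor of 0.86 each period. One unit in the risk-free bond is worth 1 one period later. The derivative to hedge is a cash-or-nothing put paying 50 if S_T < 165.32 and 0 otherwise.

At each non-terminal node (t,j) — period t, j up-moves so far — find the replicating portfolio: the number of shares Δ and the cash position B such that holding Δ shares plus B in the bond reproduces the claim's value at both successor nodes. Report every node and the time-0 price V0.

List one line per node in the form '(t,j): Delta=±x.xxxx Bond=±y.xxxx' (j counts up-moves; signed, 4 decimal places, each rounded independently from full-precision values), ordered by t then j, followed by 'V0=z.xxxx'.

The replicating-portfolio and risk-neutral prices coincide; use p* = (1−0.86)/(1.16−0.86) = 0.4667 for the latter.
At expiry t=2: V(2,0)=50.0000, V(2,1)=50.0000, V(2,2)=0.0000
Node (1,0) S=137.6000: V=(p*·50.0000+(1−p*)·50.0000)/1=50.0000; Δ=(50.0000−50.0000)/(159.6160−118.3360)=0.0000; B=V−Δ·S=50.0000
Node (1,1) S=185.6000: V=(p*·0.0000+(1−p*)·50.0000)/1=26.6667; Δ=(0.0000−50.0000)/(215.2960−159.6160)=-0.8980; B=V−Δ·S=193.3333
Node (0,0) S=160.0000: V=(p*·26.6667+(1−p*)·50.0000)/1=39.1111; Δ=(26.6667−50.0000)/(185.6000−137.6000)=-0.4861; B=V−Δ·S=116.8889
The time-0 hedge costs 39.1111, which is the no-arbitrage price.

(0,0): Delta=-0.4861 Bond=116.8889
(1,0): Delta=0.0000 Bond=50.0000
(1,1): Delta=-0.8980 Bond=193.3333
V0=39.1111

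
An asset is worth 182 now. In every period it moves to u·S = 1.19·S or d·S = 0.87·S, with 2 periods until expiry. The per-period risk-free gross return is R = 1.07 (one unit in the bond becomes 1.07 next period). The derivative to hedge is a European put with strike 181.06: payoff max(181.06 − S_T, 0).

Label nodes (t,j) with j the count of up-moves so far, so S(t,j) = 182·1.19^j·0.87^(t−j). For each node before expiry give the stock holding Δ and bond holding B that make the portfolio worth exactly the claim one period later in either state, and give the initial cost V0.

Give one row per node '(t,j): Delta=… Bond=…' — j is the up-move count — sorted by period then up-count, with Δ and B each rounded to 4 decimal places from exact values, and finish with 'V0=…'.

Under the risk-neutral measure, an up-move has probability p* = (R−d)/(u−d) = 0.6250 and values discount at R = 1.07.
Terminal payoffs: V(2,0)=43.3042, V(2,1)=0.0000, V(2,2)=0.0000
(1,0): S=158.3400. Δ = (V_up−V_dn)/(S_up−S_dn) = (0.0000−43.3042)/(188.4246−137.7558) = -0.8547. V = [p*·0.0000 + (1−p*)·43.3042]/1.07 = 15.1767. B = V − Δ·S = 150.5023.
(1,1): S=216.5800. Δ = (V_up−V_dn)/(S_up−S_dn) = (0.0000−0.0000)/(257.7302−188.4246) = 0.0000. V = [p*·0.0000 + (1−p*)·0.0000]/1.07 = 0.0000. B = V − Δ·S = 0.0000.
(0,0): S=182.0000. Δ = (V_up−V_dn)/(S_up−S_dn) = (0.0000−15.1767)/(216.5800−158.3400) = -0.2606. V = [p*·0.0000 + (1−p*)·15.1767]/1.07 = 5.3189. B = V − Δ·S = 52.7461.
Self-financing check: at every node Δ·S+B equals the discounted successor values.

(0,0): Delta=-0.2606 Bond=52.7461
(1,0): Delta=-0.8547 Bond=150.5023
(1,1): Delta=0.0000 Bond=0.0000
V0=5.3189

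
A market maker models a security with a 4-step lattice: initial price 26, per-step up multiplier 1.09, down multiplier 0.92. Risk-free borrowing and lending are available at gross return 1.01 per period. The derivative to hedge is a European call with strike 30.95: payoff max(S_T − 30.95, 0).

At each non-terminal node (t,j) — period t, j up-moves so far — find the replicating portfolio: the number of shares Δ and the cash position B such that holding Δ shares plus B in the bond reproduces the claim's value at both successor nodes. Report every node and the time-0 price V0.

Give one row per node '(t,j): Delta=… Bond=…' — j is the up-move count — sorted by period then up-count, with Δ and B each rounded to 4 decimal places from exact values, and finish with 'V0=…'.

Since d<R<u, set p* = (R−d)/(u−d) = 0.5294; price each node as the discounted p*-expectation of its children.
At expiry t=4: V(4,0)=0.0000, V(4,1)=0.0000, V(4,2)=0.0000, V(4,3)=0.0271, V(4,4)=5.7511
Node (3,0) S=20.2459: V=(p*·0.0000+(1−p*)·0.0000)/1.01=0.0000; Δ=(0.0000−0.0000)/(22.0680−18.6262)=0.0000; B=V−Δ·S=0.0000
Node (3,1) S=23.9870: V=(p*·0.0000+(1−p*)·0.0000)/1.01=0.0000; Δ=(0.0000−0.0000)/(26.1458−22.0680)=0.0000; B=V−Δ·S=0.0000
Node (3,2) S=28.4194: V=(p*·0.0271+(1−p*)·0.0000)/1.01=0.0142; Δ=(0.0271−0.0000)/(30.9771−26.1458)=0.0056; B=V−Δ·S=-0.1452
Node (3,3) S=33.6708: V=(p*·5.7511+(1−p*)·0.0271)/1.01=3.0272; Δ=(5.7511−0.0271)/(36.7011−30.9771)=1.0000; B=V−Δ·S=-30.6436
Node (2,0) S=22.0064: V=(p*·0.0000+(1−p*)·0.0000)/1.01=0.0000; Δ=(0.0000−0.0000)/(23.9870−20.2459)=0.0000; B=V−Δ·S=0.0000
Node (2,1) S=26.0728: V=(p*·0.0142+(1−p*)·0.0000)/1.01=0.0074; Δ=(0.0142−0.0000)/(28.4194−23.9870)=0.0032; B=V−Δ·S=-0.0761
Node (2,2) S=30.8906: V=(p*·3.0272+(1−p*)·0.0142)/1.01=1.5934; Δ=(3.0272−0.0142)/(33.6708−28.4194)=0.5737; B=V−Δ·S=-16.1301
Node (1,0) S=23.9200: V=(p*·0.0074+(1−p*)·0.0000)/1.01=0.0039; Δ=(0.0074−0.0000)/(26.0728−22.0064)=0.0018; B=V−Δ·S=-0.0399
Node (1,1) S=28.3400: V=(p*·1.5934+(1−p*)·0.0074)/1.01=0.8387; Δ=(1.5934−0.0074)/(30.8906−26.0728)=0.3292; B=V−Δ·S=-8.4904
Node (0,0) S=26.0000: V=(p*·0.8387+(1−p*)·0.0039)/1.01=0.4414; Δ=(0.8387−0.0039)/(28.3400−23.9200)=0.1889; B=V−Δ·S=-4.4690
Each (Δ,B) replicates both successor values, so the strategy is self-financing and V0 is arbitrage-free.

(0,0): Delta=0.1889 Bond=-4.4690
(1,0): Delta=0.0018 Bond=-0.0399
(1,1): Delta=0.3292 Bond=-8.4904
(2,0): Delta=0.0000 Bond=0.0000
(2,1): Delta=0.0032 Bond=-0.0761
(2,2): Delta=0.5737 Bond=-16.1301
(3,0): Delta=0.0000 Bond=0.0000
(3,1): Delta=0.0000 Bond=0.0000
(3,2): Delta=0.0056 Bond=-0.1452
(3,3): Delta=1.0000 Bond=-30.6436
V0=0.4414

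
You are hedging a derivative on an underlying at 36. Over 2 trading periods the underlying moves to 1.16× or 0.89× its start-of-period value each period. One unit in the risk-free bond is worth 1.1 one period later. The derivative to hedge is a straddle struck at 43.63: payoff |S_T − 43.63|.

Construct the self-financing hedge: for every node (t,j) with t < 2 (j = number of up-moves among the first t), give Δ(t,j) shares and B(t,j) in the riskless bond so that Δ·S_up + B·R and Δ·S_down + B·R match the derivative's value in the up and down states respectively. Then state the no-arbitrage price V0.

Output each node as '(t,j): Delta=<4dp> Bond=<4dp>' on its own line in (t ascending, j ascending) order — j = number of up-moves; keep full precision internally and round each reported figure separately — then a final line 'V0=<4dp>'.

Risk-neutral probability p* = (R−d)/(u−d) = (1.1−0.89)/(1.16−0.89) = 0.7778.
Payoff layer (t=2): V(2,0)=15.1144, V(2,1)=6.4636, V(2,2)=4.8116
Node (1,0) S=32.0400: V=(p*·6.4636+(1−p*)·15.1144)/1.1=7.6236; Δ=(6.4636−15.1144)/(37.1664−28.5156)=-1.0000; B=V−Δ·S=39.6636
Node (1,1) S=41.7600: V=(p*·4.8116+(1−p*)·6.4636)/1.1=4.7079; Δ=(4.8116−6.4636)/(48.4416−37.1664)=-0.1465; B=V−Δ·S=10.8264
Node (0,0) S=36.0000: V=(p*·4.7079+(1−p*)·7.6236)/1.1=4.8690; Δ=(4.7079−7.6236)/(41.7600−32.0400)=-0.3000; B=V−Δ·S=15.6679
Each (Δ,B) replicates both successor values, so the strategy is self-financing and V0 is arbitrage-free.

(0,0): Delta=-0.3000 Bond=15.6679
(1,0): Delta=-1.0000 Bond=39.6636
(1,1): Delta=-0.1465 Bond=10.8264
V0=4.8690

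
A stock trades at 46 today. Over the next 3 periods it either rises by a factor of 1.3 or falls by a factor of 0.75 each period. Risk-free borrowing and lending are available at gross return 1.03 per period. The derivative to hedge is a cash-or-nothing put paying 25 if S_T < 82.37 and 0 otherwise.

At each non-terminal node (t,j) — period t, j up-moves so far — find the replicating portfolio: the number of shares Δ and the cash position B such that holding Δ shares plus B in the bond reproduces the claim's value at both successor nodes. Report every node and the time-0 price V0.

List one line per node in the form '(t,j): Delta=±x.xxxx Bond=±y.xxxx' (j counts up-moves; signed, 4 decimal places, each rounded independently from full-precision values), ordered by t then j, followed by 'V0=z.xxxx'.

Risk-neutral probability p* = (R−d)/(u−d) = (1.03−0.75)/(1.3−0.75) = 0.5091.
Terminal values V(3,·): V(3,0)=25.0000, V(3,1)=25.0000, V(3,2)=25.0000, V(3,3)=0.0000
(2,0): S=25.8750. Δ = (V_up−V_dn)/(S_up−S_dn) = (25.0000−25.0000)/(33.6375−19.4062) = 0.0000. V = [p*·25.0000 + (1−p*)·25.0000]/1.03 = 24.2718. B = V − Δ·S = 24.2718.
(2,1): S=44.8500. Δ = (V_up−V_dn)/(S_up−S_dn) = (25.0000−25.0000)/(58.3050−33.6375) = 0.0000. V = [p*·25.0000 + (1−p*)·25.0000]/1.03 = 24.2718. B = V − Δ·S = 24.2718.
(2,2): S=77.7400. Δ = (V_up−V_dn)/(S_up−S_dn) = (0.0000−25.0000)/(101.0620−58.3050) = -0.5847. V = [p*·0.0000 + (1−p*)·25.0000]/1.03 = 11.9153. B = V − Δ·S = 57.3698.
(1,0): S=34.5000. Δ = (V_up−V_dn)/(S_up−S_dn) = (24.2718−24.2718)/(44.8500−25.8750) = 0.0000. V = [p*·24.2718 + (1−p*)·24.2718]/1.03 = 23.5649. B = V − Δ·S = 23.5649.
(1,1): S=59.8000. Δ = (V_up−V_dn)/(S_up−S_dn) = (11.9153−24.2718)/(77.7400−44.8500) = -0.3757. V = [p*·11.9153 + (1−p*)·24.2718]/1.03 = 17.4575. B = V − Δ·S = 39.9240.
(0,0): S=46.0000. Δ = (V_up−V_dn)/(S_up−S_dn) = (17.4575−23.5649)/(59.8000−34.5000) = -0.2414. V = [p*·17.4575 + (1−p*)·23.5649]/1.03 = 19.8599. B = V − Δ·S = 30.9642.
Check: Δ(0,0)·S0 + B(0,0) = 19.8599 = V0.

(0,0): Delta=-0.2414 Bond=30.9642
(1,0): Delta=0.0000 Bond=23.5649
(1,1): Delta=-0.3757 Bond=39.9240
(2,0): Delta=0.0000 Bond=24.2718
(2,1): Delta=0.0000 Bond=24.2718
(2,2): Delta=-0.5847 Bond=57.3698
V0=19.8599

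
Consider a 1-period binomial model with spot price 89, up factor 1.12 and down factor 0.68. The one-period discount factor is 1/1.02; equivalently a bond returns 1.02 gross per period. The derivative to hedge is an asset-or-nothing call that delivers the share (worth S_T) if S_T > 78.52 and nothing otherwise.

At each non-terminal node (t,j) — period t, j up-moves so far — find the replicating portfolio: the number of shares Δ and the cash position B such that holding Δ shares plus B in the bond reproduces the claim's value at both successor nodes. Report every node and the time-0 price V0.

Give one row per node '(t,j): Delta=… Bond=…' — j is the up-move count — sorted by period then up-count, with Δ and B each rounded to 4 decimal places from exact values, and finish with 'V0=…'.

(0,0): Delta=2.5455 Bond=-151.0303
V0=75.5152

No-arbitrage ⇒ martingale measure with p* = (R−d)/(u−d) = 0.7727.
Terminal values V(1,·): V(1,0)=0.0000, V(1,1)=99.6800
  t=0,j=0: stock 89.0000 → up 99.6800 (V=99.6800), down 60.5200 (V=0.0000). Price 75.5152; hedge Δ=2.5455, bond B=-151.0303.
Each (Δ,B) replicates both successor values, so the strategy is self-financing and V0 is arbitrage-free.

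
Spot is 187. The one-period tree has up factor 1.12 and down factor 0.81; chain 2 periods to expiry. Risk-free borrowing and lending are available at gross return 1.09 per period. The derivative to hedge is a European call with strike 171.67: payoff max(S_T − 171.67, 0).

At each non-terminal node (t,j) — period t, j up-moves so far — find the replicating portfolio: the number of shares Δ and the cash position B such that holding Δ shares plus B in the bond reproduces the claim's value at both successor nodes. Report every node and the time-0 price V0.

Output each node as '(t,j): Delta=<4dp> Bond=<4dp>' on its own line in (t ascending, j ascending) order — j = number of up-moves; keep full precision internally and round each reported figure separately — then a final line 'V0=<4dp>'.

(0,0): Delta=0.8992 Bond=-124.9501
(1,0): Delta=0.0000 Bond=0.0000
(1,1): Delta=0.9688 Bond=-150.7880
V0=43.1926

Since d<R<u, set p* = (R−d)/(u−d) = 0.9032; price each node as the discounted p*-expectation of its children.
Terminal payoffs: V(2,0)=0.0000, V(2,1)=0.0000, V(2,2)=62.9028
  t=1,j=0: stock 151.4700 → up 169.6464 (V=0.0000), down 122.6907 (V=0.0000). Price 0.0000; hedge Δ=0.0000, bond B=0.0000.
  t=1,j=1: stock 209.4400 → up 234.5728 (V=62.9028), down 169.6464 (V=0.0000). Price 52.1242; hedge Δ=0.9688, bond B=-150.7880.
  t=0,j=0: stock 187.0000 → up 209.4400 (V=52.1242), down 151.4700 (V=0.0000). Price 43.1926; hedge Δ=0.8992, bond B=-124.9501.
Each (Δ,B) replicates both successor values, so the strategy is self-financing and V0 is arbitrage-free.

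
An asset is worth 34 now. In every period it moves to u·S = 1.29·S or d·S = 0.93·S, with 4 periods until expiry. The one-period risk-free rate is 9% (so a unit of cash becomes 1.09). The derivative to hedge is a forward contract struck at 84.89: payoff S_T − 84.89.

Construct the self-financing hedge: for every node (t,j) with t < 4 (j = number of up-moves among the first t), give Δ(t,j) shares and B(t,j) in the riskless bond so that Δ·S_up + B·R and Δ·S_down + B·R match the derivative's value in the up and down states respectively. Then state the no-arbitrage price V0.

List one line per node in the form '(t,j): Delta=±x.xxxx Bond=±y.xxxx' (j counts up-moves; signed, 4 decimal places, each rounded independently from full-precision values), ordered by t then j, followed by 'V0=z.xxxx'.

Under the risk-neutral measure, an up-move has probability p* = (R−d)/(u−d) = 0.4444 and values discount at R = 1.09.
Terminal payoffs: V(4,0)=-59.4562, V(4,1)=-49.6109, V(4,2)=-35.9545, V(4,3)=-17.0117, V(4,4)=9.2638
  t=3,j=0: stock 27.3481 → up 35.2791 (V=-49.6109), down 25.4338 (V=-59.4562). Price -50.5326; hedge Δ=1.0000, bond B=-77.8807.
  t=3,j=1: stock 37.9345 → up 48.9355 (V=-35.9545), down 35.2791 (V=-49.6109). Price -39.9462; hedge Δ=1.0000, bond B=-77.8807.
  t=3,j=2: stock 52.6188 → up 67.8783 (V=-17.0117), down 48.9355 (V=-35.9545). Price -25.2619; hedge Δ=1.0000, bond B=-77.8807.
  t=3,j=3: stock 72.9874 → up 94.1538 (V=9.2638), down 67.8783 (V=-17.0117). Price -4.8933; hedge Δ=1.0000, bond B=-77.8807.
  t=2,j=0: stock 29.4066 → up 37.9345 (V=-39.9462), down 27.3481 (V=-50.5326). Price -42.0436; hedge Δ=1.0000, bond B=-71.4502.
  t=2,j=1: stock 40.7898 → up 52.6188 (V=-25.2619), down 37.9345 (V=-39.9462). Price -30.6604; hedge Δ=1.0000, bond B=-71.4502.
  t=2,j=2: stock 56.5794 → up 72.9874 (V=-4.8933), down 52.6188 (V=-25.2619). Price -14.8708; hedge Δ=1.0000, bond B=-71.4502.
  t=1,j=0: stock 31.6200 → up 40.7898 (V=-30.6604), down 29.4066 (V=-42.0436). Price -33.9307; hedge Δ=1.0000, bond B=-65.5507.
  t=1,j=1: stock 43.8600 → up 56.5794 (V=-14.8708), down 40.7898 (V=-30.6604). Price -21.6907; hedge Δ=1.0000, bond B=-65.5507.
  t=0,j=0: stock 34.0000 → up 43.8600 (V=-21.6907), down 31.6200 (V=-33.9307). Price -26.1382; hedge Δ=1.0000, bond B=-60.1382.
Each (Δ,B) replicates both successor values, so the strategy is self-financing and V0 is arbitrage-free.

(0,0): Delta=1.0000 Bond=-60.1382
(1,0): Delta=1.0000 Bond=-65.5507
(1,1): Delta=1.0000 Bond=-65.5507
(2,0): Delta=1.0000 Bond=-71.4502
(2,1): Delta=1.0000 Bond=-71.4502
(2,2): Delta=1.0000 Bond=-71.4502
(3,0): Delta=1.0000 Bond=-77.8807
(3,1): Delta=1.0000 Bond=-77.8807
(3,2): Delta=1.0000 Bond=-77.8807
(3,3): Delta=1.0000 Bond=-77.8807
V0=-26.1382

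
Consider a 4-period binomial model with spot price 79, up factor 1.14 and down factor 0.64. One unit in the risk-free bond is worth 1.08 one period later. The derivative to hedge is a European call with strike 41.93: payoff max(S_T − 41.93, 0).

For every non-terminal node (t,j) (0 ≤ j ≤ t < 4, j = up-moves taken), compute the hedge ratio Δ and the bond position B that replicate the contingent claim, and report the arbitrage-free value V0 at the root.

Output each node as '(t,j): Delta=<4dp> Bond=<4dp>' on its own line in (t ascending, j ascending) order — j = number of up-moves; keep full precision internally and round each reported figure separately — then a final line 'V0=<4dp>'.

(0,0): Delta=0.9856 Bond=-29.5993
(1,0): Delta=0.8637 Bond=-25.8026
(1,1): Delta=0.9950 Bond=-32.8079
(2,0): Delta=0.0062 Bond=-0.1188
(2,1): Delta=0.9294 Bond=-31.6506
(2,2): Delta=1.0000 Bond=-35.9482
(3,0): Delta=0.0000 Bond=0.0000
(3,1): Delta=0.0067 Bond=-0.1458
(3,2): Delta=1.0000 Bond=-38.8241
(3,3): Delta=1.0000 Bond=-38.8241
V0=48.2665

Under the risk-neutral measure, an up-move has probability p* = (R−d)/(u−d) = 0.8800 and values discount at R = 1.08.
Terminal payoffs: V(4,0)=0.0000, V(4,1)=0.0000, V(4,2)=0.1230, V(4,3)=32.9769, V(4,4)=91.4979
Node (3,0) S=20.7094: V=(p*·0.0000+(1−p*)·0.0000)/1.08=0.0000; Δ=(0.0000−0.0000)/(23.6087−13.2540)=0.0000; B=V−Δ·S=0.0000
Node (3,1) S=36.8886: V=(p*·0.1230+(1−p*)·0.0000)/1.08=0.1002; Δ=(0.1230−0.0000)/(42.0530−23.6087)=0.0067; B=V−Δ·S=-0.1458
Node (3,2) S=65.7078: V=(p*·32.9769+(1−p*)·0.1230)/1.08=26.8837; Δ=(32.9769−0.1230)/(74.9069−42.0530)=1.0000; B=V−Δ·S=-38.8241
Node (3,3) S=117.0420: V=(p*·91.4979+(1−p*)·32.9769)/1.08=78.2179; Δ=(91.4979−32.9769)/(133.4279−74.9069)=1.0000; B=V−Δ·S=-38.8241
Node (2,0) S=32.3584: V=(p*·0.1002+(1−p*)·0.0000)/1.08=0.0816; Δ=(0.1002−0.0000)/(36.8886−20.7094)=0.0062; B=V−Δ·S=-0.1188
Node (2,1) S=57.6384: V=(p*·26.8837+(1−p*)·0.1002)/1.08=21.9164; Δ=(26.8837−0.1002)/(65.7078−36.8886)=0.9294; B=V−Δ·S=-31.6506
Node (2,2) S=102.6684: V=(p*·78.2179+(1−p*)·26.8837)/1.08=66.7202; Δ=(78.2179−26.8837)/(117.0420−65.7078)=1.0000; B=V−Δ·S=-35.9482
Node (1,0) S=50.5600: V=(p*·21.9164+(1−p*)·0.0816)/1.08=17.8669; Δ=(21.9164−0.0816)/(57.6384−32.3584)=0.8637; B=V−Δ·S=-25.8026
Node (1,1) S=90.0600: V=(p*·66.7202+(1−p*)·21.9164)/1.08=56.7997; Δ=(66.7202−21.9164)/(102.6684−57.6384)=0.9950; B=V−Δ·S=-32.8079
Node (0,0) S=79.0000: V=(p*·56.7997+(1−p*)·17.8669)/1.08=48.2665; Δ=(56.7997−17.8669)/(90.0600−50.5600)=0.9856; B=V−Δ·S=-29.5993
Each (Δ,B) replicates both successor values, so the strategy is self-financing and V0 is arbitrage-free.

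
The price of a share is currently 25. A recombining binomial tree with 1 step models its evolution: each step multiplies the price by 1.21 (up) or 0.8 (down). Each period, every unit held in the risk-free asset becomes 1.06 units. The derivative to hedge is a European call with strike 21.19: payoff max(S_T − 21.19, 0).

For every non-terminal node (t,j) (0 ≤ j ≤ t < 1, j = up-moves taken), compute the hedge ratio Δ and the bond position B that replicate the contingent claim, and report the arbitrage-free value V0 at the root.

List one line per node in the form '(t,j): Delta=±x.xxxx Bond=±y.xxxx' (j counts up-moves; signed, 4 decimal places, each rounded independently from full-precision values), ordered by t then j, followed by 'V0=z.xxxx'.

(0,0): Delta=0.8839 Bond=-16.6774
V0=5.4202

Since d<R<u, set p* = (R−d)/(u−d) = 0.6341; price each node as the discounted p*-expectation of its children.
Terminal values V(1,·): V(1,0)=0.0000, V(1,1)=9.0600
Node (0,0) S=25.0000: V=(p*·9.0600+(1−p*)·0.0000)/1.06=5.4202; Δ=(9.0600−0.0000)/(30.2500−20.0000)=0.8839; B=V−Δ·S=-16.6774
The time-0 hedge costs 5.4202, which is the no-arbitrage price.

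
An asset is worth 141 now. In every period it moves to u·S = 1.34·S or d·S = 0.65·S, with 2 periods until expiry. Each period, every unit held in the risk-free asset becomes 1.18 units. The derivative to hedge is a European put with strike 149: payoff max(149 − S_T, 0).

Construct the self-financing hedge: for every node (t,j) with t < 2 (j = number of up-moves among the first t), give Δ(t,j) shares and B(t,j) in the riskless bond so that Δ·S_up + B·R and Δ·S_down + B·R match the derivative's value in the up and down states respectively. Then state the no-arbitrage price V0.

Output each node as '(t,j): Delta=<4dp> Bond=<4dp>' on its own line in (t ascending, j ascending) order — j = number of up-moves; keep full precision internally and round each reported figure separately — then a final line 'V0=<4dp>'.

No-arbitrage ⇒ martingale measure with p* = (R−d)/(u−d) = 0.7681.
Terminal payoffs: V(2,0)=89.4275, V(2,1)=26.1890, V(2,2)=0.0000
(1,0): S=91.6500. Δ = (V_up−V_dn)/(S_up−S_dn) = (26.1890−89.4275)/(122.8110−59.5725) = -1.0000. V = [p*·26.1890 + (1−p*)·89.4275]/1.18 = 34.6212. B = V − Δ·S = 126.2712.
(1,1): S=188.9400. Δ = (V_up−V_dn)/(S_up−S_dn) = (0.0000−26.1890)/(253.1796−122.8110) = -0.2009. V = [p*·0.0000 + (1−p*)·26.1890]/1.18 = 5.1465. B = V − Δ·S = 43.1015.
(0,0): S=141.0000. Δ = (V_up−V_dn)/(S_up−S_dn) = (5.1465−34.6212)/(188.9400−91.6500) = -0.3030. V = [p*·5.1465 + (1−p*)·34.6212]/1.18 = 10.1535. B = V − Δ·S = 52.8705.
Check: Δ(0,0)·S0 + B(0,0) = 10.1535 = V0.

(0,0): Delta=-0.3030 Bond=52.8705
(1,0): Delta=-1.0000 Bond=126.2712
(1,1): Delta=-0.2009 Bond=43.1015
V0=10.1535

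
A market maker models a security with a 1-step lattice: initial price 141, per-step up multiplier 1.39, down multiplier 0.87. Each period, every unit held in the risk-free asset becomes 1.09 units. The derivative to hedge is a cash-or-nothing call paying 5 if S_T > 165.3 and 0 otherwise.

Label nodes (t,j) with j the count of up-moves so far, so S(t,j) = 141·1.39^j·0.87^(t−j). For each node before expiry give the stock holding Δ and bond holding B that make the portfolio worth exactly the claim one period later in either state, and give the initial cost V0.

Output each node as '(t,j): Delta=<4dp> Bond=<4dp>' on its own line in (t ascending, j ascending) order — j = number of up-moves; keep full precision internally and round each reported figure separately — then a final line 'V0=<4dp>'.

Since d<R<u, set p* = (R−d)/(u−d) = 0.4231; price each node as the discounted p*-expectation of its children.
Terminal payoffs: V(1,0)=0.0000, V(1,1)=5.0000
Node (0,0) S=141.0000: V=(p*·5.0000+(1−p*)·0.0000)/1.09=1.9407; Δ=(5.0000−0.0000)/(195.9900−122.6700)=0.0682; B=V−Δ·S=-7.6747
Check: Δ(0,0)·S0 + B(0,0) = 1.9407 = V0.

(0,0): Delta=0.0682 Bond=-7.6747
V0=1.9407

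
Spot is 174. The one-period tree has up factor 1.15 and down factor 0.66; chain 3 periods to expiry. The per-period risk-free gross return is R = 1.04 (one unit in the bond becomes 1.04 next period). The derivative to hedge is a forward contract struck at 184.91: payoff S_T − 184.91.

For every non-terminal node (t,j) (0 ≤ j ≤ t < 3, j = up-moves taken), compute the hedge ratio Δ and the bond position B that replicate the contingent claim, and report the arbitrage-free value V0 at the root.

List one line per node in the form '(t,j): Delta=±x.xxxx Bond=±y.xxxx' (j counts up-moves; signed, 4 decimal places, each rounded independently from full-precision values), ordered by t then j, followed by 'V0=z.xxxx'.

The replicating-portfolio and risk-neutral prices coincide; use p* = (1.04−0.66)/(1.15−0.66) = 0.7755 for the latter.
Terminal payoffs: V(3,0)=-134.8857, V(3,1)=-97.7464, V(3,2)=-33.0341, V(3,3)=79.7222
  t=2,j=0: stock 75.7944 → up 87.1636 (V=-97.7464), down 50.0243 (V=-134.8857). Price -102.0037; hedge Δ=1.0000, bond B=-177.7981.
  t=2,j=1: stock 132.0660 → up 151.8759 (V=-33.0341), down 87.1636 (V=-97.7464). Price -45.7321; hedge Δ=1.0000, bond B=-177.7981.
  t=2,j=2: stock 230.1150 → up 264.6322 (V=79.7222), down 151.8759 (V=-33.0341). Price 52.3169; hedge Δ=1.0000, bond B=-177.7981.
  t=1,j=0: stock 114.8400 → up 132.0660 (V=-45.7321), down 75.7944 (V=-102.0037). Price -56.1197; hedge Δ=1.0000, bond B=-170.9597.
  t=1,j=1: stock 200.1000 → up 230.1150 (V=52.3169), down 132.0660 (V=-45.7321). Price 29.1403; hedge Δ=1.0000, bond B=-170.9597.
  t=0,j=0: stock 174.0000 → up 200.1000 (V=29.1403), down 114.8400 (V=-56.1197). Price 9.6157; hedge Δ=1.0000, bond B=-164.3843.
Check: Δ(0,0)·S0 + B(0,0) = 9.6157 = V0.

(0,0): Delta=1.0000 Bond=-164.3843
(1,0): Delta=1.0000 Bond=-170.9597
(1,1): Delta=1.0000 Bond=-170.9597
(2,0): Delta=1.0000 Bond=-177.7981
(2,1): Delta=1.0000 Bond=-177.7981
(2,2): Delta=1.0000 Bond=-177.7981
V0=9.6157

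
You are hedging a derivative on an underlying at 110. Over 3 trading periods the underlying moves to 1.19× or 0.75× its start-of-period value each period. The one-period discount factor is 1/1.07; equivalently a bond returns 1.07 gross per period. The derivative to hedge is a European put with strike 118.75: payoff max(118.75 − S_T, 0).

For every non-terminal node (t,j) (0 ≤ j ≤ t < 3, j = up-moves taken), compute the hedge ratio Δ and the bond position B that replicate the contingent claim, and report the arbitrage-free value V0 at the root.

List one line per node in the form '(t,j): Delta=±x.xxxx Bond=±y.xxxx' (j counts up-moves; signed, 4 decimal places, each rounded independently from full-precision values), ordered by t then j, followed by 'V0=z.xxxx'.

(0,0): Delta=-0.3641 Bond=47.9078
(1,0): Delta=-1.0000 Bond=103.7208
(1,1): Delta=-0.2138 Bond=31.5891
(2,0): Delta=-1.0000 Bond=110.9813
(2,1): Delta=-1.0000 Bond=110.9813
(2,2): Delta=-0.0280 Bond=4.8574
V0=7.8538

Risk-neutral probability p* = (R−d)/(u−d) = (1.07−0.75)/(1.19−0.75) = 0.7273.
Payoff layer (t=3): V(3,0)=72.3438, V(3,1)=45.1187, V(3,2)=1.9218, V(3,3)=0.0000
(2,0): S=61.8750. Δ = (V_up−V_dn)/(S_up−S_dn) = (45.1187−72.3438)/(73.6312−46.4062) = -1.0000. V = [p*·45.1187 + (1−p*)·72.3438]/1.07 = 49.1063. B = V − Δ·S = 110.9813.
(2,1): S=98.1750. Δ = (V_up−V_dn)/(S_up−S_dn) = (1.9218−45.1187)/(116.8283−73.6313) = -1.0000. V = [p*·1.9218 + (1−p*)·45.1187]/1.07 = 12.8063. B = V − Δ·S = 110.9813.
(2,2): S=155.7710. Δ = (V_up−V_dn)/(S_up−S_dn) = (0.0000−1.9218)/(185.3675−116.8282) = -0.0280. V = [p*·0.0000 + (1−p*)·1.9218]/1.07 = 0.4898. B = V − Δ·S = 4.8574.
(1,0): S=82.5000. Δ = (V_up−V_dn)/(S_up−S_dn) = (12.8063−49.1063)/(98.1750−61.8750) = -1.0000. V = [p*·12.8063 + (1−p*)·49.1063]/1.07 = 21.2208. B = V − Δ·S = 103.7208.
(1,1): S=130.9000. Δ = (V_up−V_dn)/(S_up−S_dn) = (0.4898−12.8063)/(155.7710−98.1750) = -0.2138. V = [p*·0.4898 + (1−p*)·12.8063]/1.07 = 3.5971. B = V − Δ·S = 31.5891.
(0,0): S=110.0000. Δ = (V_up−V_dn)/(S_up−S_dn) = (3.5971−21.2208)/(130.9000−82.5000) = -0.3641. V = [p*·3.5971 + (1−p*)·21.2208]/1.07 = 7.8538. B = V − Δ·S = 47.9078.
Self-financing check: at every node Δ·S+B equals the discounted successor values.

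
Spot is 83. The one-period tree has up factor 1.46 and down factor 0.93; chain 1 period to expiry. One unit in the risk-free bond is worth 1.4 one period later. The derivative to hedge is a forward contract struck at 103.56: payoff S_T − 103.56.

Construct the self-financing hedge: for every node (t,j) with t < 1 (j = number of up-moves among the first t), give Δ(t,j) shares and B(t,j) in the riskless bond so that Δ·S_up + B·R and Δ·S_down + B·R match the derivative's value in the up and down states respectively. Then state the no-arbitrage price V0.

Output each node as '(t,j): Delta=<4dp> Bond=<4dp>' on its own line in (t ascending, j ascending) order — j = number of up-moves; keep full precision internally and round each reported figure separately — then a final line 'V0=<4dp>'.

The replicating-portfolio and risk-neutral prices coincide; use p* = (1.4−0.93)/(1.46−0.93) = 0.8868 for the latter.
Terminal payoffs: V(1,0)=-26.3700, V(1,1)=17.6200
Node (0,0) S=83.0000: V=(p*·17.6200+(1−p*)·-26.3700)/1.4=9.0286; Δ=(17.6200−-26.3700)/(121.1800−77.1900)=1.0000; B=V−Δ·S=-73.9714
Self-financing check: at every node Δ·S+B equals the discounted successor values.

(0,0): Delta=1.0000 Bond=-73.9714
V0=9.0286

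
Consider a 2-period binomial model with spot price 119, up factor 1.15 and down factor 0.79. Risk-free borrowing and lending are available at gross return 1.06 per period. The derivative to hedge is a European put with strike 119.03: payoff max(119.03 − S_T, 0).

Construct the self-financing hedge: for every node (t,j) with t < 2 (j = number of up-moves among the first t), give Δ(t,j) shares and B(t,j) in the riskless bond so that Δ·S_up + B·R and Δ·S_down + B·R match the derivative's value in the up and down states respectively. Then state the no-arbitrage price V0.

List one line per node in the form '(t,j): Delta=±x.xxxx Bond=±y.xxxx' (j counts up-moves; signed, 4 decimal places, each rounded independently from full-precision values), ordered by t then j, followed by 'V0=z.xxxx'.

No-arbitrage ⇒ martingale measure with p* = (R−d)/(u−d) = 0.7500.
Terminal values V(2,·): V(2,0)=44.7621, V(2,1)=10.9185, V(2,2)=0.0000
Node (1,0) S=94.0100: V=(p*·10.9185+(1−p*)·44.7621)/1.06=18.2825; Δ=(10.9185−44.7621)/(108.1115−74.2679)=-1.0000; B=V−Δ·S=112.2925
Node (1,1) S=136.8500: V=(p*·0.0000+(1−p*)·10.9185)/1.06=2.5751; Δ=(0.0000−10.9185)/(157.3775−108.1115)=-0.2216; B=V−Δ·S=32.9043
Node (0,0) S=119.0000: V=(p*·2.5751+(1−p*)·18.2825)/1.06=6.1339; Δ=(2.5751−18.2825)/(136.8500−94.0100)=-0.3667; B=V−Δ·S=49.7654
Self-financing check: at every node Δ·S+B equals the discounted successor values.

(0,0): Delta=-0.3667 Bond=49.7654
(1,0): Delta=-1.0000 Bond=112.2925
(1,1): Delta=-0.2216 Bond=32.9043
V0=6.1339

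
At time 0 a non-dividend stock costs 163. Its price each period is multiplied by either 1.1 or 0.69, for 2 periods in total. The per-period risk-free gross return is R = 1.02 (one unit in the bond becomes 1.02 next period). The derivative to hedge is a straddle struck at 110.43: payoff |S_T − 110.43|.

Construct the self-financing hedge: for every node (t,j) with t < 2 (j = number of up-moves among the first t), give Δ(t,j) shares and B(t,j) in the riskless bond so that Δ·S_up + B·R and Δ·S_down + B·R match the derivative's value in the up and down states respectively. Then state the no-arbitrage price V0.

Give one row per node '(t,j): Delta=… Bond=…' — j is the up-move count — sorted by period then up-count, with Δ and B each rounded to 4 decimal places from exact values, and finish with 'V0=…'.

Since d<R<u, set p* = (R−d)/(u−d) = 0.8049; price each node as the discounted p*-expectation of its children.
Payoff layer (t=2): V(2,0)=32.8257, V(2,1)=13.2870, V(2,2)=86.8000
  t=1,j=0: stock 112.4700 → up 123.7170 (V=13.2870), down 77.6043 (V=32.8257). Price 16.7641; hedge Δ=-0.4237, bond B=64.4195.
  t=1,j=1: stock 179.3000 → up 197.2300 (V=86.8000), down 123.7170 (V=13.2870). Price 71.0353; hedge Δ=1.0000, bond B=-108.2647.
  t=0,j=0: stock 163.0000 → up 179.3000 (V=71.0353), down 112.4700 (V=16.7641). Price 59.2606; hedge Δ=0.8121, bond B=-73.1081.
Self-financing check: at every node Δ·S+B equals the discounted successor values.

(0,0): Delta=0.8121 Bond=-73.1081
(1,0): Delta=-0.4237 Bond=64.4195
(1,1): Delta=1.0000 Bond=-108.2647
V0=59.2606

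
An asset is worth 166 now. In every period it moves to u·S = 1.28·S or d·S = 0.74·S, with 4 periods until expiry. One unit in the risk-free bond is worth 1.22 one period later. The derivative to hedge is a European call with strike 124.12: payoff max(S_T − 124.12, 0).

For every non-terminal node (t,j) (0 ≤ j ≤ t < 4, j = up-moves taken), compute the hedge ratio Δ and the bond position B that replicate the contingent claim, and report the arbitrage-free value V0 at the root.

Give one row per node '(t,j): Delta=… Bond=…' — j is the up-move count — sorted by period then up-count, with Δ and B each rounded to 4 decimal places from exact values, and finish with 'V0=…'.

Under the risk-neutral measure, an up-move has probability p* = (R−d)/(u−d) = 0.8889 and values discount at R = 1.22.
Payoff layer (t=4): V(4,0)=0.0000, V(4,1)=0.0000, V(4,2)=24.8132, V(4,3)=133.4942, V(4,4)=321.4829
  t=3,j=0: stock 67.2672 → up 86.1020 (V=0.0000), down 49.7777 (V=0.0000). Price 0.0000; hedge Δ=0.0000, bond B=0.0000.
  t=3,j=1: stock 116.3540 → up 148.9332 (V=24.8132), down 86.1020 (V=0.0000). Price 18.0788; hedge Δ=0.3949, bond B=-27.8715.
  t=3,j=2: stock 201.2611 → up 257.6142 (V=133.4942), down 148.9332 (V=24.8132). Price 99.5234; hedge Δ=1.0000, bond B=-101.7377.
  t=3,j=3: stock 348.1272 → up 445.6029 (V=321.4829), down 257.6142 (V=133.4942). Price 246.3895; hedge Δ=1.0000, bond B=-101.7377.
  t=2,j=0: stock 90.9016 → up 116.3540 (V=18.0788), down 67.2672 (V=0.0000). Price 13.1722; hedge Δ=0.3683, bond B=-20.3071.
  t=2,j=1: stock 157.2352 → up 201.2611 (V=99.5234), down 116.3540 (V=18.0788). Price 74.1590; hedge Δ=0.9592, bond B=-76.6642.
  t=2,j=2: stock 271.9744 → up 348.1272 (V=246.3895), down 201.2611 (V=99.5234). Price 188.5828; hedge Δ=1.0000, bond B=-83.3916.
  t=1,j=0: stock 122.8400 → up 157.2352 (V=74.1590), down 90.9016 (V=13.1722). Price 55.2317; hedge Δ=0.9194, bond B=-57.7068.
  t=1,j=1: stock 212.4800 → up 271.9744 (V=188.5828), down 157.2352 (V=74.1590). Price 144.1550; hedge Δ=0.9973, bond B=-67.7410.
  t=0,j=0: stock 166.0000 → up 212.4800 (V=144.1550), down 122.8400 (V=55.2317). Price 110.0612; hedge Δ=0.9920, bond B=-54.6116.
Root portfolio cost Δ·166+B reproduces V0=110.0612.

(0,0): Delta=0.9920 Bond=-54.6116
(1,0): Delta=0.9194 Bond=-57.7068
(1,1): Delta=0.9973 Bond=-67.7410
(2,0): Delta=0.3683 Bond=-20.3071
(2,1): Delta=0.9592 Bond=-76.6642
(2,2): Delta=1.0000 Bond=-83.3916
(3,0): Delta=0.0000 Bond=0.0000
(3,1): Delta=0.3949 Bond=-27.8715
(3,2): Delta=1.0000 Bond=-101.7377
(3,3): Delta=1.0000 Bond=-101.7377
V0=110.0612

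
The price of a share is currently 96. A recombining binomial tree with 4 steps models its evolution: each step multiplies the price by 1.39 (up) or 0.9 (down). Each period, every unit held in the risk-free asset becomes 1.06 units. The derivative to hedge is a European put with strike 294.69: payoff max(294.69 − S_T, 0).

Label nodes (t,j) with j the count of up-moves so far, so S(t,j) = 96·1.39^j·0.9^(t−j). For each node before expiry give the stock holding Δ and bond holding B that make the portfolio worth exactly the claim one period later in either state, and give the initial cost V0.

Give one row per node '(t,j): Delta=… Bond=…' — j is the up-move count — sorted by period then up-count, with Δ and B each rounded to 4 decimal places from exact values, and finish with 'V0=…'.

The replicating-portfolio and risk-neutral prices coincide; use p* = (1.06−0.9)/(1.39−0.9) = 0.3265 for the latter.
Terminal payoffs: V(4,0)=231.7044, V(4,1)=197.4122, V(4,2)=144.4499, V(4,3)=62.6525, V(4,4)=0.0000
  t=3,j=0: stock 69.9840 → up 97.2778 (V=197.4122), down 62.9856 (V=231.7044). Price 208.0254; hedge Δ=-1.0000, bond B=278.0094.
  t=3,j=1: stock 108.0864 → up 150.2401 (V=144.4499), down 97.2778 (V=197.4122). Price 169.9230; hedge Δ=-1.0000, bond B=278.0094.
  t=3,j=2: stock 166.9334 → up 232.0375 (V=62.6525), down 150.2401 (V=144.4499). Price 111.0760; hedge Δ=-1.0000, bond B=278.0094.
  t=3,j=3: stock 257.8194 → up 358.3690 (V=0.0000), down 232.0375 (V=62.6525). Price 39.8062; hedge Δ=-0.4959, bond B=167.6685.
  t=2,j=0: stock 77.7600 → up 108.0864 (V=169.9230), down 69.9840 (V=208.0254). Price 184.5131; hedge Δ=-1.0000, bond B=262.2731.
  t=2,j=1: stock 120.0960 → up 166.9334 (V=111.0760), down 108.0864 (V=169.9230). Price 142.1771; hedge Δ=-1.0000, bond B=262.2731.
  t=2,j=2: stock 185.4816 → up 257.8194 (V=39.8062), down 166.9334 (V=111.0760). Price 82.8342; hedge Δ=-0.7842, bond B=228.2828.
  t=1,j=0: stock 86.4000 → up 120.0960 (V=142.1771), down 77.7600 (V=184.5131). Price 161.0274; hedge Δ=-1.0000, bond B=247.4274.
  t=1,j=1: stock 133.4400 → up 185.4816 (V=82.8342), down 120.0960 (V=142.1771). Price 115.8489; hedge Δ=-0.9076, bond B=236.9568.
  t=0,j=0: stock 96.0000 → up 133.4400 (V=115.8489), down 86.4000 (V=161.0274). Price 137.9955; hedge Δ=-0.9604, bond B=230.1966.
The time-0 hedge costs 137.9955, which is the no-arbitrage price.

(0,0): Delta=-0.9604 Bond=230.1966
(1,0): Delta=-1.0000 Bond=247.4274
(1,1): Delta=-0.9076 Bond=236.9568
(2,0): Delta=-1.0000 Bond=262.2731
(2,1): Delta=-1.0000 Bond=262.2731
(2,2): Delta=-0.7842 Bond=228.2828
(3,0): Delta=-1.0000 Bond=278.0094
(3,1): Delta=-1.0000 Bond=278.0094
(3,2): Delta=-1.0000 Bond=278.0094
(3,3): Delta=-0.4959 Bond=167.6685
V0=137.9955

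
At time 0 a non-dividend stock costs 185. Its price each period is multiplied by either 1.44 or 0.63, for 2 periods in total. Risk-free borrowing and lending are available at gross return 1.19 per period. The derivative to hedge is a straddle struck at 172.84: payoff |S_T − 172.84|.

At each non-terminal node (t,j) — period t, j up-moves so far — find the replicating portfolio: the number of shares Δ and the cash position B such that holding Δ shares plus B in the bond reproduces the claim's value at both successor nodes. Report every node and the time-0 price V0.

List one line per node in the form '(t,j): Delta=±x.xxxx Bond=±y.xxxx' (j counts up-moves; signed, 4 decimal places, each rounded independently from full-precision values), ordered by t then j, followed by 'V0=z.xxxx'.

The replicating-portfolio and risk-neutral prices coincide; use p* = (1.19−0.63)/(1.44−0.63) = 0.6914 for the latter.
At expiry t=2: V(2,0)=99.4135, V(2,1)=5.0080, V(2,2)=210.7760
  t=1,j=0: stock 116.5500 → up 167.8320 (V=5.0080), down 73.4265 (V=99.4135). Price 28.6937; hedge Δ=-1.0000, bond B=145.2437.
  t=1,j=1: stock 266.4000 → up 383.6160 (V=210.7760), down 167.8320 (V=5.0080). Price 123.7541; hedge Δ=0.9536, bond B=-130.2805.
  t=0,j=0: stock 185.0000 → up 266.4000 (V=123.7541), down 116.5500 (V=28.6937). Price 79.3399; hedge Δ=0.6344, bond B=-38.0186.
Root portfolio cost Δ·185+B reproduces V0=79.3399.

(0,0): Delta=0.6344 Bond=-38.0186
(1,0): Delta=-1.0000 Bond=145.2437
(1,1): Delta=0.9536 Bond=-130.2805
V0=79.3399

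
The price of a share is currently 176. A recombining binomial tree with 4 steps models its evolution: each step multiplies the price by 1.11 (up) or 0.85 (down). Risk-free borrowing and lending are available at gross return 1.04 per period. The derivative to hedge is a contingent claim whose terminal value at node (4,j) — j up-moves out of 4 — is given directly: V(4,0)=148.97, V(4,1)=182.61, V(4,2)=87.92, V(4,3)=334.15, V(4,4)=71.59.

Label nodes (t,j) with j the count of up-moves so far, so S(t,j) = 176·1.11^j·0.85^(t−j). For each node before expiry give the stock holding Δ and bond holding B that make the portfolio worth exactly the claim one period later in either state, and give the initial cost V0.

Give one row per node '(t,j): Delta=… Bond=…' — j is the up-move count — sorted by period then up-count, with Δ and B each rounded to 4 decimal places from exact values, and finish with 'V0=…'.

Risk-neutral probability p* = (R−d)/(u−d) = (1.04−0.85)/(1.11−0.85) = 0.7308.
Payoff layer (t=4): V(4,0)=148.9700, V(4,1)=182.6100, V(4,2)=87.9200, V(4,3)=334.1500, V(4,4)=71.5900
Node (3,0) S=108.0860: V=(p*·182.6100+(1−p*)·148.9700)/1.04=166.8780; Δ=(182.6100−148.9700)/(119.9755−91.8731)=1.1971; B=V−Δ·S=37.4933
Node (3,1) S=141.1476: V=(p*·87.9200+(1−p*)·182.6100)/1.04=109.0514; Δ=(87.9200−182.6100)/(156.6738−119.9755)=-2.5802; B=V−Δ·S=473.2437
Node (3,2) S=184.3222: V=(p*·334.1500+(1−p*)·87.9200)/1.04=257.5551; Δ=(334.1500−87.9200)/(204.5976−156.6738)=5.1380; B=V−Δ·S=-689.4834
Node (3,3) S=240.7031: V=(p*·71.5900+(1−p*)·334.1500)/1.04=136.8070; Δ=(71.5900−334.1500)/(267.1804−204.5976)=-4.1954; B=V−Δ·S=1146.6531
Node (2,0) S=127.1600: V=(p*·109.0514+(1−p*)·166.8780)/1.04=119.8270; Δ=(109.0514−166.8780)/(141.1476−108.0860)=-1.7491; B=V−Δ·S=342.2368
Node (2,1) S=166.0560: V=(p*·257.5551+(1−p*)·109.0514)/1.04=209.2051; Δ=(257.5551−109.0514)/(184.3222−141.1476)=3.4396; B=V−Δ·S=-361.9629
Node (2,2) S=216.8496: V=(p*·136.8070+(1−p*)·257.5551)/1.04=162.8039; Δ=(136.8070−257.5551)/(240.7031−184.3222)=-2.1417; B=V−Δ·S=627.2199
Node (1,0) S=149.6000: V=(p*·209.2051+(1−p*)·119.8270)/1.04=178.0210; Δ=(209.2051−119.8270)/(166.0560−127.1600)=2.2979; B=V−Δ·S=-165.7410
Node (1,1) S=195.3600: V=(p*·162.8039+(1−p*)·209.2051)/1.04=168.5544; Δ=(162.8039−209.2051)/(216.8496−166.0560)=-0.9135; B=V−Δ·S=347.0206
Node (0,0) S=176.0000: V=(p*·168.5544+(1−p*)·178.0210)/1.04=164.5222; Δ=(168.5544−178.0210)/(195.3600−149.6000)=-0.2069; B=V−Δ·S=200.9321
The time-0 hedge costs 164.5222, which is the no-arbitrage price.

(0,0): Delta=-0.2069 Bond=200.9321
(1,0): Delta=2.2979 Bond=-165.7410
(1,1): Delta=-0.9135 Bond=347.0206
(2,0): Delta=-1.7491 Bond=342.2368
(2,1): Delta=3.4396 Bond=-361.9629
(2,2): Delta=-2.1417 Bond=627.2199
(3,0): Delta=1.1971 Bond=37.4933
(3,1): Delta=-2.5802 Bond=473.2437
(3,2): Delta=5.1380 Bond=-689.4834
(3,3): Delta=-4.1954 Bond=1146.6531
V0=164.5222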